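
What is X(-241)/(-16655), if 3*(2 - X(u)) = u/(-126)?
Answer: -103/1259118 ≈ -8.1803e-5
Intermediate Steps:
X(u) = 2 + u/378 (X(u) = 2 - u/(3*(-126)) = 2 - u*(-1)/(3*126) = 2 - (-1)*u/378 = 2 + u/378)
X(-241)/(-16655) = (2 + (1/378)*(-241))/(-16655) = (2 - 241/378)*(-1/16655) = (515/378)*(-1/16655) = -103/1259118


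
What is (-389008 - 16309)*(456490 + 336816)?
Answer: -321540408002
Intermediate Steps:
(-389008 - 16309)*(456490 + 336816) = -405317*793306 = -321540408002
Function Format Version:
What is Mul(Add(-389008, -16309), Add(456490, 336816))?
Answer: -321540408002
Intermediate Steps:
Mul(Add(-389008, -16309), Add(456490, 336816)) = Mul(-405317, 793306) = -321540408002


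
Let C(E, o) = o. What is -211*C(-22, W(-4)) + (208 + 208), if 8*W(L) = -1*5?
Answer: 4383/8 ≈ 547.88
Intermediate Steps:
W(L) = -5/8 (W(L) = (-1*5)/8 = (⅛)*(-5) = -5/8)
-211*C(-22, W(-4)) + (208 + 208) = -211*(-5/8) + (208 + 208) = 1055/8 + 416 = 4383/8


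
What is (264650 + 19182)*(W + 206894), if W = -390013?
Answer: -51975032008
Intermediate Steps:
(264650 + 19182)*(W + 206894) = (264650 + 19182)*(-390013 + 206894) = 283832*(-183119) = -51975032008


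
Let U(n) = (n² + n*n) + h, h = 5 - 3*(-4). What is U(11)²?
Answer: 67081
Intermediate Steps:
h = 17 (h = 5 + 12 = 17)
U(n) = 17 + 2*n² (U(n) = (n² + n*n) + 17 = (n² + n²) + 17 = 2*n² + 17 = 17 + 2*n²)
U(11)² = (17 + 2*11²)² = (17 + 2*121)² = (17 + 242)² = 259² = 67081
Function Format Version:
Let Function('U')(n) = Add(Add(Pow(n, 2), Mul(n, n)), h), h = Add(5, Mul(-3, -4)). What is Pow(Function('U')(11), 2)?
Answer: 67081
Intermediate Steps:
h = 17 (h = Add(5, 12) = 17)
Function('U')(n) = Add(17, Mul(2, Pow(n, 2))) (Function('U')(n) = Add(Add(Pow(n, 2), Mul(n, n)), 17) = Add(Add(Pow(n, 2), Pow(n, 2)), 17) = Add(Mul(2, Pow(n, 2)), 17) = Add(17, Mul(2, Pow(n, 2))))
Pow(Function('U')(11), 2) = Pow(Add(17, Mul(2, Pow(11, 2))), 2) = Pow(Add(17, Mul(2, 121)), 2) = Pow(Add(17, 242), 2) = Pow(259, 2) = 67081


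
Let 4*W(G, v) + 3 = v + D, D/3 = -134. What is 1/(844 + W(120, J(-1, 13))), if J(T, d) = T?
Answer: 2/1485 ≈ 0.0013468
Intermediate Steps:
D = -402 (D = 3*(-134) = -402)
W(G, v) = -405/4 + v/4 (W(G, v) = -¾ + (v - 402)/4 = -¾ + (-402 + v)/4 = -¾ + (-201/2 + v/4) = -405/4 + v/4)
1/(844 + W(120, J(-1, 13))) = 1/(844 + (-405/4 + (¼)*(-1))) = 1/(844 + (-405/4 - ¼)) = 1/(844 - 203/2) = 1/(1485/2) = 2/1485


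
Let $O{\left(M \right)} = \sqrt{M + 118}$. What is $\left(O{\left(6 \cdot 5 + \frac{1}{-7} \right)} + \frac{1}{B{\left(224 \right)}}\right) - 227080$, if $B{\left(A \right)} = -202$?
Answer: $- \frac{45870161}{202} + \frac{3 \sqrt{805}}{7} \approx -2.2707 \cdot 10^{5}$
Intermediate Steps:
$O{\left(M \right)} = \sqrt{118 + M}$
$\left(O{\left(6 \cdot 5 + \frac{1}{-7} \right)} + \frac{1}{B{\left(224 \right)}}\right) - 227080 = \left(\sqrt{118 + \left(6 \cdot 5 + \frac{1}{-7}\right)} + \frac{1}{-202}\right) - 227080 = \left(\sqrt{118 + \left(30 - \frac{1}{7}\right)} - \frac{1}{202}\right) - 227080 = \left(\sqrt{118 + \frac{209}{7}} - \frac{1}{202}\right) - 227080 = \left(\sqrt{\frac{1035}{7}} - \frac{1}{202}\right) - 227080 = \left(\frac{3 \sqrt{805}}{7} - \frac{1}{202}\right) - 227080 = \left(- \frac{1}{202} + \frac{3 \sqrt{805}}{7}\right) - 227080 = - \frac{45870161}{202} + \frac{3 \sqrt{805}}{7}$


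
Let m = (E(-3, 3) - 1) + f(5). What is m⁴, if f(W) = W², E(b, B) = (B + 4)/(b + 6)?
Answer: 38950081/81 ≈ 4.8087e+5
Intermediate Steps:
E(b, B) = (4 + B)/(6 + b)
m = 79/3 (m = ((4 + 3)/(6 - 3) - 1) + 5² = (7/3 - 1) + 25 = 4/3 + 25 = 79/3 ≈ 26.333)
m⁴ = (79/3)⁴ = 38950081/81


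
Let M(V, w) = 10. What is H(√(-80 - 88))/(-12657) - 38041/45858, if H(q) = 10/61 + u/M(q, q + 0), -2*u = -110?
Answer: -1632579172/1966994837 ≈ -0.82999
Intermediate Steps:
u = 55 (u = -½*(-110) = 55)
H(q) = 691/122 (H(q) = 10/61 + 55/10 = 10*(1/61) + 55*(⅒) = 10/61 + 11/2 = 691/122)
H(√(-80 - 88))/(-12657) - 38041/45858 = (691/122)/(-12657) - 38041/45858 = (691/122)*(-1/12657) - 38041*1/45858 = -691/1544154 - 38041/45858 = -1632579172/1966994837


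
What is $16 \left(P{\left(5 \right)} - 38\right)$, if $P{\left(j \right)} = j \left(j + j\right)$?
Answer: $192$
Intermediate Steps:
$P{\left(j \right)} = 2 j^{2}$ ($P{\left(j \right)} = j 2 j = 2 j^{2}$)
$16 \left(P{\left(5 \right)} - 38\right) = 16 \left(2 \cdot 5^{2} - 38\right) = 16 \left(2 \cdot 25 - 38\right) = 16 \left(50 - 38\right) = 16 \cdot 12 = 192$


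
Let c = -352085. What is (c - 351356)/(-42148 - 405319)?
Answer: 703441/447467 ≈ 1.5721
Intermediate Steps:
(c - 351356)/(-42148 - 405319) = (-352085 - 351356)/(-42148 - 405319) = -703441/(-447467) = -703441*(-1/447467) = 703441/447467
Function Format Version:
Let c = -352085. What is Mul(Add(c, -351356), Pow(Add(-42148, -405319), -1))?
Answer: Rational(703441, 447467) ≈ 1.5721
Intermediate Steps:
Mul(Add(c, -351356), Pow(Add(-42148, -405319), -1)) = Mul(Add(-352085, -351356), Pow(Add(-42148, -405319), -1)) = Mul(-703441, Pow(-447467, -1)) = Mul(-703441, Rational(-1, 447467)) = Rational(703441, 447467)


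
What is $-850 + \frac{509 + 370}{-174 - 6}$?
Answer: $- \frac{51293}{60} \approx -854.88$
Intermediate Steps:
$-850 + \frac{509 + 370}{-174 - 6} = -850 + \frac{1}{-180} \cdot 879 = -850 - \frac{293}{60} = - \frac{51293}{60}$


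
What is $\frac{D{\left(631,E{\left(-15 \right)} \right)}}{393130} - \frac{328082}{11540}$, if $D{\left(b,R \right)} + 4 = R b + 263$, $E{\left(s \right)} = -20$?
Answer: $- \frac{645607613}{22683601} \approx -28.461$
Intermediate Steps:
$D{\left(b,R \right)} = 259 + R b$ ($D{\left(b,R \right)} = -4 + \left(R b + 263\right) = -4 + \left(263 + R b\right) = 259 + R b$)
$\frac{D{\left(631,E{\left(-15 \right)} \right)}}{393130} - \frac{328082}{11540} = \frac{259 - 12620}{393130} - \frac{328082}{11540} = \left(259 - 12620\right) \frac{1}{393130} - \frac{164041}{5770} = \left(-12361\right) \frac{1}{393130} - \frac{164041}{5770} = - \frac{12361}{393130} - \frac{164041}{5770} = - \frac{645607613}{22683601}$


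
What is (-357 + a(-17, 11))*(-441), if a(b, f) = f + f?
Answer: 147735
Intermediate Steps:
a(b, f) = 2*f
(-357 + a(-17, 11))*(-441) = (-357 + 2*11)*(-441) = (-357 + 22)*(-441) = -335*(-441) = 147735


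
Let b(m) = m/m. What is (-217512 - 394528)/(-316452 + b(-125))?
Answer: 612040/316451 ≈ 1.9341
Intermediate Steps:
b(m) = 1
(-217512 - 394528)/(-316452 + b(-125)) = (-217512 - 394528)/(-316452 + 1) = -612040/(-316451) = -612040*(-1/316451) = 612040/316451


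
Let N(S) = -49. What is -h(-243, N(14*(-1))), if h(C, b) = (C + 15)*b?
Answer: -11172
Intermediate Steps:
h(C, b) = b*(15 + C) (h(C, b) = (15 + C)*b = b*(15 + C))
-h(-243, N(14*(-1))) = -(-49)*(15 - 243) = -(-49)*(-228) = -1*11172 = -11172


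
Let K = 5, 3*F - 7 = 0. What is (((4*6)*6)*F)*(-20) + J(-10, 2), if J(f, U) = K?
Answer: -6715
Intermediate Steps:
F = 7/3 (F = 7/3 + (⅓)*0 = 7/3 + 0 = 7/3 ≈ 2.3333)
J(f, U) = 5
(((4*6)*6)*F)*(-20) + J(-10, 2) = (((4*6)*6)*(7/3))*(-20) + 5 = ((24*6)*(7/3))*(-20) + 5 = (144*(7/3))*(-20) + 5 = 336*(-20) + 5 = -6720 + 5 = -6715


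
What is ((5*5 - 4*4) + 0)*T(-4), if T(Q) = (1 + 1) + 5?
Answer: 63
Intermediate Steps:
T(Q) = 7 (T(Q) = 2 + 5 = 7)
((5*5 - 4*4) + 0)*T(-4) = ((5*5 - 4*4) + 0)*7 = ((25 - 16) + 0)*7 = (9 + 0)*7 = 9*7 = 63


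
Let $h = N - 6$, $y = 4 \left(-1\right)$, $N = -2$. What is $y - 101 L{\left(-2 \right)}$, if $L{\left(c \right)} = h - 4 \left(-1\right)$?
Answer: $400$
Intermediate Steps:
$y = -4$
$h = -8$ ($h = -2 - 6 = -8$)
$L{\left(c \right)} = -4$ ($L{\left(c \right)} = -8 - 4 \left(-1\right) = -8 - -4 = -8 + 4 = -4$)
$y - 101 L{\left(-2 \right)} = -4 - -404 = -4 + 404 = 400$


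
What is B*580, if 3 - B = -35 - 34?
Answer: 41760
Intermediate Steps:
B = 72 (B = 3 - (-35 - 34) = 3 - 1*(-69) = 3 + 69 = 72)
B*580 = 72*580 = 41760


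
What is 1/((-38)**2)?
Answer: 1/1444 ≈ 0.00069252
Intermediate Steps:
1/((-38)**2) = 1/1444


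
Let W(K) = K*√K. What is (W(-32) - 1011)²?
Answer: 989353 + 258816*I*√2 ≈ 9.8935e+5 + 3.6602e+5*I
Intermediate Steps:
W(K) = K^(3/2)
(W(-32) - 1011)² = ((-32)^(3/2) - 1011)² = (-128*I*√2 - 1011)² = (-1011 - 128*I*√2)²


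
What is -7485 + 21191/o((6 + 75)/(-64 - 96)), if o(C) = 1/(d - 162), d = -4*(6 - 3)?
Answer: -3694719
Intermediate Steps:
d = -12 (d = -4*3 = -12)
o(C) = -1/174 (o(C) = 1/(-12 - 162) = 1/(-174) = -1/174)
-7485 + 21191/o((6 + 75)/(-64 - 96)) = -7485 + 21191/(-1/174) = -7485 + 21191*(-174) = -7485 - 3687234 = -3694719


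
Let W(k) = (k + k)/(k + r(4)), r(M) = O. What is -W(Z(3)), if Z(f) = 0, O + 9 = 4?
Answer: 0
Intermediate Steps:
O = -5 (O = -9 + 4 = -5)
r(M) = -5
W(k) = 2*k/(-5 + k) (W(k) = (k + k)/(k - 5) = (2*k)/(-5 + k) = 2*k/(-5 + k))
-W(Z(3)) = -2*0/(-5 + 0) = -2*0/(-5) = -2*0*(-1)/5 = -1*0 = 0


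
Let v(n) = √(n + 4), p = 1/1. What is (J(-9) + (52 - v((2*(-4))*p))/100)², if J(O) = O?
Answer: (424 + I)²/2500 ≈ 71.91 + 0.3392*I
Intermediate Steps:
p = 1
v(n) = √(4 + n)
(J(-9) + (52 - v((2*(-4))*p))/100)² = (-9 + (52 - √(4 + (2*(-4))*1))/100)² = (-9 + (52 - √(4 - 8*1))*(1/100))² = (-9 + (52 - √(4 - 8))*(1/100))² = (-9 + (52 - √(-4))*(1/100))² = (-9 + (52 - 2*I)*(1/100))² = (-9 + (13/25 - I/50))² = (-212/25 - I/50)²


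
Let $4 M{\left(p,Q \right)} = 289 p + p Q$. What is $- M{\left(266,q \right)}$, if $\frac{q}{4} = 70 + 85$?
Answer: $- \frac{120897}{2} \approx -60449.0$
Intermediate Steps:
$q = 620$ ($q = 4 \left(70 + 85\right) = 4 \cdot 155 = 620$)
$M{\left(p,Q \right)} = \frac{289 p}{4} + \frac{Q p}{4}$ ($M{\left(p,Q \right)} = \frac{289 p + p Q}{4} = \frac{289 p + Q p}{4} = \frac{289 p}{4} + \frac{Q p}{4}$)
$- M{\left(266,q \right)} = - \frac{266 \left(289 + 620\right)}{4} = - \frac{266 \cdot 909}{4} = \left(-1\right) \frac{120897}{2} = - \frac{120897}{2}$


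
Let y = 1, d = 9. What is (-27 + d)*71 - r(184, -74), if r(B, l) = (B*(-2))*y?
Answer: -910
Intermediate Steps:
r(B, l) = -2*B (r(B, l) = (B*(-2))*1 = -2*B*1 = -2*B)
(-27 + d)*71 - r(184, -74) = (-27 + 9)*71 - (-2)*184 = -18*71 - 1*(-368) = -1278 + 368 = -910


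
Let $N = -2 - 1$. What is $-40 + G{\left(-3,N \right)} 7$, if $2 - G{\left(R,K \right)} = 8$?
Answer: $-82$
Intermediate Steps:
$N = -3$ ($N = -2 - 1 = -3$)
$G{\left(R,K \right)} = -6$ ($G{\left(R,K \right)} = 2 - 8 = -6$)
$-40 + G{\left(-3,N \right)} 7 = -40 - 42 = -82$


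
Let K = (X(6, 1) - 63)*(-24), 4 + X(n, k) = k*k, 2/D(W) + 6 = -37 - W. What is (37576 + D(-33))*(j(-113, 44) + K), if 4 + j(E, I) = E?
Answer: 275618493/5 ≈ 5.5124e+7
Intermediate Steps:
D(W) = 2/(-43 - W) (D(W) = 2/(-6 + (-37 - W)) = 2/(-43 - W))
j(E, I) = -4 + E
X(n, k) = -4 + k² (X(n, k) = -4 + k*k = -4 + k²)
K = 1584 (K = ((-4 + 1²) - 63)*(-24) = ((-4 + 1) - 63)*(-24) = (-3 - 63)*(-24) = -66*(-24) = 1584)
(37576 + D(-33))*(j(-113, 44) + K) = (37576 - 2/(43 - 33))*((-4 - 113) + 1584) = (37576 - 2/10)*(-117 + 1584) = (37576 - 2*⅒)*1467 = (37576 - ⅕)*1467 = (187879/5)*1467 = 275618493/5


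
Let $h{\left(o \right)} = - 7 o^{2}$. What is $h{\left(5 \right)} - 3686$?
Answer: $-3861$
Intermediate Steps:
$h{\left(5 \right)} - 3686 = - 7 \cdot 5^{2} - 3686 = \left(-7\right) 25 - 3686 = -175 - 3686 = -3861$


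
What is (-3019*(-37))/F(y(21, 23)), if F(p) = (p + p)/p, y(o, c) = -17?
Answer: 111703/2 ≈ 55852.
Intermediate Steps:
F(p) = 2 (F(p) = (2*p)/p = 2)
(-3019*(-37))/F(y(21, 23)) = -3019*(-37)/2 = 111703*(½) = 111703/2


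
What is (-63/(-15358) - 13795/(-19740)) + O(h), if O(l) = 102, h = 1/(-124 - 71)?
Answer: 444801901/4330956 ≈ 102.70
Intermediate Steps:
h = -1/195 (h = 1/(-195) = -1/195 ≈ -0.0051282)
(-63/(-15358) - 13795/(-19740)) + O(h) = (-63/(-15358) - 13795/(-19740)) + 102 = (-63*(-1/15358) - 13795*(-1/19740)) + 102 = (9/2194 + 2759/3948) + 102 = 3044389/4330956 + 102 = 444801901/4330956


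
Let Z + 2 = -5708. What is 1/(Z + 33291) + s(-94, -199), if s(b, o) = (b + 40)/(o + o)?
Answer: 744886/5488619 ≈ 0.13571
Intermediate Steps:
Z = -5710 (Z = -2 - 5708 = -5710)
s(b, o) = (40 + b)/(2*o) (s(b, o) = (40 + b)/((2*o)) = (40 + b)*(1/(2*o)) = (40 + b)/(2*o))
1/(Z + 33291) + s(-94, -199) = 1/(-5710 + 33291) + (1/2)*(40 - 94)/(-199) = 1/27581 + (1/2)*(-1/199)*(-54) = 1/27581 + 27/199 = 744886/5488619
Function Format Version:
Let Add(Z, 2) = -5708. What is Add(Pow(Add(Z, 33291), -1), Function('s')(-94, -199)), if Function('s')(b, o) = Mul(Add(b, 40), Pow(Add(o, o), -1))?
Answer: Rational(744886, 5488619) ≈ 0.13571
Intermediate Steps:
Z = -5710 (Z = Add(-2, -5708) = -5710)
Function('s')(b, o) = Mul(Rational(1, 2), Pow(o, -1), Add(40, b)) (Function('s')(b, o) = Mul(Add(40, b), Pow(Mul(2, o), -1)) = Mul(Add(40, b), Mul(Rational(1, 2), Pow(o, -1))) = Mul(Rational(1, 2), Pow(o, -1), Add(40, b)))
Add(Pow(Add(Z, 33291), -1), Function('s')(-94, -199)) = Add(Pow(Add(-5710, 33291), -1), Mul(Rational(1, 2), Pow(-199, -1), Add(40, -94))) = Add(Pow(27581, -1), Mul(Rational(1, 2), Rational(-1, 199), -54)) = Add(Rational(1, 27581), Rational(27, 199)) = Rational(744886, 5488619)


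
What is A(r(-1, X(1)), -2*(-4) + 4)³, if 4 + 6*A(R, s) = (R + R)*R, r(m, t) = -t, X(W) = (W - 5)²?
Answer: 16387064/27 ≈ 6.0693e+5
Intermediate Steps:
X(W) = (-5 + W)²
A(R, s) = -⅔ + R²/3 (A(R, s) = -⅔ + ((R + R)*R)/6 = -⅔ + ((2*R)*R)/6 = -⅔ + (2*R²)/6 = -⅔ + R²/3)
A(r(-1, X(1)), -2*(-4) + 4)³ = (-⅔ + (-(-5 + 1)²)²/3)³ = (-⅔ + (-1*(-4)²)²/3)³ = (-⅔ + (-1*16)²/3)³ = (-⅔ + (⅓)*(-16)²)³ = (-⅔ + (⅓)*256)³ = (-⅔ + 256/3)³ = (254/3)³ = 16387064/27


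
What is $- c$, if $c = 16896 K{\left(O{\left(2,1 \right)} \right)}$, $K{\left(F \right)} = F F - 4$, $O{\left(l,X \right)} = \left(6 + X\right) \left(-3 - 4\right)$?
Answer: $-40499712$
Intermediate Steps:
$O{\left(l,X \right)} = -42 - 7 X$ ($O{\left(l,X \right)} = \left(6 + X\right) \left(-7\right) = -42 - 7 X$)
$K{\left(F \right)} = -4 + F^{2}$ ($K{\left(F \right)} = F^{2} - 4 = -4 + F^{2}$)
$c = 40499712$ ($c = 16896 \left(-4 + \left(-42 - 7\right)^{2}\right) = 16896 \left(-4 + \left(-49\right)^{2}\right) = 16896 \left(-4 + 2401\right) = 16896 \cdot 2397 = 40499712$)
$- c = \left(-1\right) 40499712 = -40499712$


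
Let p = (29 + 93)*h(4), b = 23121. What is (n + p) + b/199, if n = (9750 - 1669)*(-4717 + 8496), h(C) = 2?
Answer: 6077153378/199 ≈ 3.0538e+7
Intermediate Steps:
n = 30538099 (n = 8081*3779 = 30538099)
p = 244 (p = (29 + 93)*2 = 122*2 = 244)
(n + p) + b/199 = (30538099 + 244) + 23121/199 = 30538343 + 23121*(1/199) = 30538343 + 23121/199 = 6077153378/199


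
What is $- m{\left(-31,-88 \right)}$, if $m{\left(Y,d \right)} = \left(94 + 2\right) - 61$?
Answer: $-35$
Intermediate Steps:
$m{\left(Y,d \right)} = 35$ ($m{\left(Y,d \right)} = 96 - 61 = 35$)
$- m{\left(-31,-88 \right)} = \left(-1\right) 35 = -35$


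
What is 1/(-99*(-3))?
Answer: 1/297 ≈ 0.0033670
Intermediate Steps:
1/(-99*(-3)) = 1/(-33*(-9)) = 1/297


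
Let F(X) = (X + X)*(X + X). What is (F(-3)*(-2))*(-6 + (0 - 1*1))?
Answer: 504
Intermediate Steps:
F(X) = 4*X**2 (F(X) = (2*X)*(2*X) = 4*X**2)
(F(-3)*(-2))*(-6 + (0 - 1*1)) = ((4*(-3)**2)*(-2))*(-6 + (0 - 1*1)) = ((4*9)*(-2))*(-6 + (0 - 1)) = (36*(-2))*(-6 - 1) = -72*(-7) = 504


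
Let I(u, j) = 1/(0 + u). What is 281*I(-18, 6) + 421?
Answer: 7297/18 ≈ 405.39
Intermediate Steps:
I(u, j) = 1/u
281*I(-18, 6) + 421 = 281/(-18) + 421 = 281*(-1/18) + 421 = -281/18 + 421 = 7297/18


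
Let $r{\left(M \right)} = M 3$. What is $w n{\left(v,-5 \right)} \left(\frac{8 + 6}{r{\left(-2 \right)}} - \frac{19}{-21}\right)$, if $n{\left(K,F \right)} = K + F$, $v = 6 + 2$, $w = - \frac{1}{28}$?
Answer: $\frac{15}{98} \approx 0.15306$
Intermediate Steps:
$w = - \frac{1}{28}$ ($w = \left(-1\right) \frac{1}{28} = - \frac{1}{28} \approx -0.035714$)
$v = 8$
$r{\left(M \right)} = 3 M$
$n{\left(K,F \right)} = F + K$
$w n{\left(v,-5 \right)} \left(\frac{8 + 6}{r{\left(-2 \right)}} - \frac{19}{-21}\right) = - \frac{-5 + 8}{28} \left(\frac{8 + 6}{3 \left(-2\right)} - \frac{19}{-21}\right) = \left(- \frac{1}{28}\right) 3 \left(\frac{14}{-6} - - \frac{19}{21}\right) = - \frac{3 \left(14 \left(- \frac{1}{6}\right) + \frac{19}{21}\right)}{28} = - \frac{3 \left(- \frac{7}{3} + \frac{19}{21}\right)}{28} = \left(- \frac{3}{28}\right) \left(- \frac{10}{7}\right) = \frac{15}{98}$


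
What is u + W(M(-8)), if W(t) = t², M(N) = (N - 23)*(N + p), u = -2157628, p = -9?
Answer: -1879899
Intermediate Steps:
M(N) = (-23 + N)*(-9 + N) (M(N) = (N - 23)*(N - 9) = (-23 + N)*(-9 + N))
u + W(M(-8)) = -2157628 + (207 + (-8)² - 32*(-8))² = -2157628 + (207 + 64 + 256)² = -2157628 + 527² = -2157628 + 277729 = -1879899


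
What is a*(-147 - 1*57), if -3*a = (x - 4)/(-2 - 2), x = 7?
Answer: -51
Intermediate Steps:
a = ¼ (a = -(7 - 4)/(3*(-2 - 2)) = -1/(-4) = -(-1)/4 = -⅓*(-¾) = ¼ ≈ 0.25000)
a*(-147 - 1*57) = (-147 - 1*57)/4 = (-147 - 57)/4 = (¼)*(-204) = -51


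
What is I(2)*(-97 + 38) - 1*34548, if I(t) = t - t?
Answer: -34548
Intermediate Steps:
I(t) = 0
I(2)*(-97 + 38) - 1*34548 = 0*(-97 + 38) - 1*34548 = 0*(-59) - 34548 = 0 - 34548 = -34548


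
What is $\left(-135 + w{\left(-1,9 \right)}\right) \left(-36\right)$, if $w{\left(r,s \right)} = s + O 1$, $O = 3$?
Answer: $4428$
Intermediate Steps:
$w{\left(r,s \right)} = 3 + s$ ($w{\left(r,s \right)} = s + 3 \cdot 1 = s + 3 = 3 + s$)
$\left(-135 + w{\left(-1,9 \right)}\right) \left(-36\right) = \left(-135 + \left(3 + 9\right)\right) \left(-36\right) = \left(-135 + 12\right) \left(-36\right) = \left(-123\right) \left(-36\right) = 4428$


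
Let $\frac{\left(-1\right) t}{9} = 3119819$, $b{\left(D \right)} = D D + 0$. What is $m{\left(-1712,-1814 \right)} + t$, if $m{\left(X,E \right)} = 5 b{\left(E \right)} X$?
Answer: $-28195580131$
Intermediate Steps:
$b{\left(D \right)} = D^{2}$ ($b{\left(D \right)} = D^{2} + 0 = D^{2}$)
$t = -28078371$ ($t = \left(-9\right) 3119819 = -28078371$)
$m{\left(X,E \right)} = 5 X E^{2}$ ($m{\left(X,E \right)} = 5 E^{2} X = 5 X E^{2}$)
$m{\left(-1712,-1814 \right)} + t = 5 \left(-1712\right) \left(-1814\right)^{2} - 28078371 = 5 \left(-1712\right) 3290596 - 28078371 = -28167501760 - 28078371 = -28195580131$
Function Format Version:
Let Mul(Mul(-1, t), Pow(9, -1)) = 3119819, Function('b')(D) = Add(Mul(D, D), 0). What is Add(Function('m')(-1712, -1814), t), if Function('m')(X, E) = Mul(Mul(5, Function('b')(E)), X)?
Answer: -28195580131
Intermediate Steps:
Function('b')(D) = Pow(D, 2) (Function('b')(D) = Add(Pow(D, 2), 0) = Pow(D, 2))
t = -28078371 (t = Mul(-9, 3119819) = -28078371)
Function('m')(X, E) = Mul(5, X, Pow(E, 2)) (Function('m')(X, E) = Mul(Mul(5, Pow(E, 2)), X) = Mul(5, X, Pow(E, 2)))
Add(Function('m')(-1712, -1814), t) = Add(Mul(5, -1712, Pow(-1814, 2)), -28078371) = Add(Mul(5, -1712, 3290596), -28078371) = Add(-28167501760, -28078371) = -28195580131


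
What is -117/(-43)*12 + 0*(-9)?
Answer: 1404/43 ≈ 32.651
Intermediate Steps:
-117/(-43)*12 + 0*(-9) = -117*(-1/43)*12 + 0 = (117/43)*12 + 0 = 1404/43 + 0 = 1404/43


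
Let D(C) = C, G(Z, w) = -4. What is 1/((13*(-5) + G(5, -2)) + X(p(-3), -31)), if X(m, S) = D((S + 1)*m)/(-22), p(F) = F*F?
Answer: -11/624 ≈ -0.017628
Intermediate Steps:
p(F) = F**2
X(m, S) = -m*(1 + S)/22 (X(m, S) = ((S + 1)*m)/(-22) = ((1 + S)*m)*(-1/22) = (m*(1 + S))*(-1/22) = -m*(1 + S)/22)
1/((13*(-5) + G(5, -2)) + X(p(-3), -31)) = 1/((13*(-5) - 4) - 1/22*(-3)**2*(1 - 31)) = 1/((-65 - 4) - 1/22*9*(-30)) = 1/(-69 + 135/11) = 1/(-624/11) = -11/624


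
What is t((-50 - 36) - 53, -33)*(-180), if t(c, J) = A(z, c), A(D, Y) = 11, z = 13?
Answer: -1980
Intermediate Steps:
t(c, J) = 11
t((-50 - 36) - 53, -33)*(-180) = 11*(-180) = -1980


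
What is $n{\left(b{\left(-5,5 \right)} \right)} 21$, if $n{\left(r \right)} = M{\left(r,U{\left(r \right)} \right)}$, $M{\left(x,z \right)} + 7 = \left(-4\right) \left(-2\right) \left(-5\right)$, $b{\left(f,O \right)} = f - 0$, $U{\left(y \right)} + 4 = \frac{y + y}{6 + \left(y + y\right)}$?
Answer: $-987$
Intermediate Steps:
$U{\left(y \right)} = -4 + \frac{2 y}{6 + 2 y}$ ($U{\left(y \right)} = -4 + \frac{y + y}{6 + \left(y + y\right)} = -4 + \frac{2 y}{6 + 2 y}$)
$b{\left(f,O \right)} = f$ ($b{\left(f,O \right)} = f + 0 = f$)
$M{\left(x,z \right)} = -47$ ($M{\left(x,z \right)} = -7 + \left(-4\right) \left(-2\right) \left(-5\right) = -7 + 8 \left(-5\right) = -7 - 40 = -47$)
$n{\left(r \right)} = -47$
$n{\left(b{\left(-5,5 \right)} \right)} 21 = \left(-47\right) 21 = -987$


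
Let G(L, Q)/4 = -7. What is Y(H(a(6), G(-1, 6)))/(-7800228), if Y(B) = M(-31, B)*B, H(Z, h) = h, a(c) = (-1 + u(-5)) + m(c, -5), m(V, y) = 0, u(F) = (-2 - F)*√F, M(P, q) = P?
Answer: -217/1950057 ≈ -0.00011128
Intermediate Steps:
u(F) = √F*(-2 - F)
G(L, Q) = -28 (G(L, Q) = 4*(-7) = -28)
a(c) = -1 + 3*I*√5 (a(c) = (-1 + √(-5)*(-2 - 1*(-5))) + 0 = (-1 + (I*√5)*(-2 + 5)) + 0 = (-1 + (I*√5)*3) + 0 = (-1 + 3*I*√5) + 0 = -1 + 3*I*√5)
Y(B) = -31*B
Y(H(a(6), G(-1, 6)))/(-7800228) = -31*(-28)/(-7800228) = 868*(-1/7800228) = -217/1950057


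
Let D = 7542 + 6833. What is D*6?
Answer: 86250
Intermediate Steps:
D = 14375
D*6 = 14375*6 = 86250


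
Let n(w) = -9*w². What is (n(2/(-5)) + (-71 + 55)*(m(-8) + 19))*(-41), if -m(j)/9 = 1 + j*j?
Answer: -9280924/25 ≈ -3.7124e+5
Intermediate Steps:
m(j) = -9 - 9*j² (m(j) = -9*(1 + j*j) = -9*(1 + j²) = -9 - 9*j²)
(n(2/(-5)) + (-71 + 55)*(m(-8) + 19))*(-41) = (-9*(2/(-5))² + (-71 + 55)*((-9 - 9*(-8)²) + 19))*(-41) = (-9*(2*(-⅕))² - 16*((-9 - 9*64) + 19))*(-41) = (-9*(-⅖)² - 16*((-9 - 576) + 19))*(-41) = (-9*4/25 - 16*(-585 + 19))*(-41) = (-36/25 - 16*(-566))*(-41) = (-36/25 + 9056)*(-41) = (226364/25)*(-41) = -9280924/25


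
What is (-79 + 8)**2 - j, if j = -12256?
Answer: 17297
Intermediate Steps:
(-79 + 8)**2 - j = (-79 + 8)**2 - 1*(-12256) = (-71)**2 + 12256 = 5041 + 12256 = 17297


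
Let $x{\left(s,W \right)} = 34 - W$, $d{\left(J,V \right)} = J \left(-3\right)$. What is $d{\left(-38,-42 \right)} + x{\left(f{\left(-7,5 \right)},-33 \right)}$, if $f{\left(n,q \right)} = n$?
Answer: $181$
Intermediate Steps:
$d{\left(J,V \right)} = - 3 J$
$d{\left(-38,-42 \right)} + x{\left(f{\left(-7,5 \right)},-33 \right)} = \left(-3\right) \left(-38\right) + \left(34 - -33\right) = 114 + \left(34 + 33\right) = 114 + 67 = 181$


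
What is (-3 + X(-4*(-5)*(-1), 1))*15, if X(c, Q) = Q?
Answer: -30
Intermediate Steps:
(-3 + X(-4*(-5)*(-1), 1))*15 = (-3 + 1)*15 = -2*15 = -30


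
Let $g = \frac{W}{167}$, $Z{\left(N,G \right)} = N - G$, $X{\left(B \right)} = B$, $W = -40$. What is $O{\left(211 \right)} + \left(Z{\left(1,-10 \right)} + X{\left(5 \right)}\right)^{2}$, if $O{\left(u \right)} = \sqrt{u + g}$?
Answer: $256 + \frac{\sqrt{5877899}}{167} \approx 270.52$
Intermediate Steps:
$g = - \frac{40}{167} \approx -0.23952$
$O{\left(u \right)} = \sqrt{- \frac{40}{167} + u}$ ($O{\left(u \right)} = \sqrt{u - \frac{40}{167}} = \sqrt{- \frac{40}{167} + u}$)
$O{\left(211 \right)} + \left(Z{\left(1,-10 \right)} + X{\left(5 \right)}\right)^{2} = \frac{\sqrt{-6680 + 27889 \cdot 211}}{167} + \left(\left(1 - -10\right) + 5\right)^{2} = \frac{\sqrt{-6680 + 5884579}}{167} + \left(\left(1 + 10\right) + 5\right)^{2} = \frac{\sqrt{5877899}}{167} + \left(11 + 5\right)^{2} = \frac{\sqrt{5877899}}{167} + 16^{2} = \frac{\sqrt{5877899}}{167} + 256 = 256 + \frac{\sqrt{5877899}}{167}$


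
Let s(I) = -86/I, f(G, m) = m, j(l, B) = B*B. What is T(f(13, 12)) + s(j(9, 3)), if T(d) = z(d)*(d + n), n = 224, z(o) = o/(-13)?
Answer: -26606/117 ≈ -227.40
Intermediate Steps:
j(l, B) = B²
z(o) = -o/13 (z(o) = o*(-1/13) = -o/13)
T(d) = -d*(224 + d)/13 (T(d) = (-d/13)*(d + 224) = (-d/13)*(224 + d) = -d*(224 + d)/13)
T(f(13, 12)) + s(j(9, 3)) = -1/13*12*(224 + 12) - 86/(3²) = -1/13*12*236 - 86/9 = -2832/13 - 86*⅑ = -2832/13 - 86/9 = -26606/117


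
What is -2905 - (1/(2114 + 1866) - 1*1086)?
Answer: -7239621/3980 ≈ -1819.0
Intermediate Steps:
-2905 - (1/(2114 + 1866) - 1*1086) = -2905 - (1/3980 - 1086) = -2905 - 1*(-4322279/3980) = -2905 + 4322279/3980 = -7239621/3980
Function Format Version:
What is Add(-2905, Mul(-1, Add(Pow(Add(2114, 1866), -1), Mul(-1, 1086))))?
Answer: Rational(-7239621, 3980) ≈ -1819.0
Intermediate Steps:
Add(-2905, Mul(-1, Add(Pow(Add(2114, 1866), -1), Mul(-1, 1086)))) = Add(-2905, Mul(-1, Add(Pow(3980, -1), -1086))) = Add(-2905, Mul(-1, Add(Rational(1, 3980), -1086))) = Add(-2905, Mul(-1, Rational(-4322279, 3980))) = Add(-2905, Rational(4322279, 3980)) = Rational(-7239621, 3980)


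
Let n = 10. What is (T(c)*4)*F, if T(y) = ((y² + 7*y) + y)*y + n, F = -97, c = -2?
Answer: -13192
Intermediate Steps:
T(y) = 10 + y*(y² + 8*y) (T(y) = ((y² + 7*y) + y)*y + 10 = (y² + 8*y)*y + 10 = y*(y² + 8*y) + 10 = 10 + y*(y² + 8*y))
(T(c)*4)*F = ((10 + (-2)³ + 8*(-2)²)*4)*(-97) = ((10 - 8 + 8*4)*4)*(-97) = ((10 - 8 + 32)*4)*(-97) = (34*4)*(-97) = 136*(-97) = -13192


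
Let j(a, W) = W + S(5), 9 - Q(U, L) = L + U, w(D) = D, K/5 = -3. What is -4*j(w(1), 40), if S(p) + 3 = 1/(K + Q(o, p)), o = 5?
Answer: -591/4 ≈ -147.75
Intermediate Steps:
K = -15 (K = 5*(-3) = -15)
Q(U, L) = 9 - L - U (Q(U, L) = 9 - (L + U) = 9 + (-L - U) = 9 - L - U)
S(p) = -3 + 1/(-11 - p) (S(p) = -3 + 1/(-15 + (9 - p - 1*5)) = -3 + 1/(-15 + (9 - p - 5)) = -3 + 1/(-15 + (4 - p)) = -3 + 1/(-11 - p))
j(a, W) = -49/16 + W (j(a, W) = W + (-34 - 3*5)/(11 + 5) = W + (-34 - 15)/16 = W + (1/16)*(-49) = W - 49/16 = -49/16 + W)
-4*j(w(1), 40) = -4*(-49/16 + 40) = -4*591/16 = -591/4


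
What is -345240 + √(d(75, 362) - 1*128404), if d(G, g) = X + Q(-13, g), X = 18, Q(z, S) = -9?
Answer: -345240 + I*√128395 ≈ -3.4524e+5 + 358.32*I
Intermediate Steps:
d(G, g) = 9 (d(G, g) = 18 - 9 = 9)
-345240 + √(d(75, 362) - 1*128404) = -345240 + √(9 - 1*128404) = -345240 + √(9 - 128404) = -345240 + √(-128395) = -345240 + I*√128395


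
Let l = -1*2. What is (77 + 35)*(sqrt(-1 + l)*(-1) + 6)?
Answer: 672 - 112*I*sqrt(3) ≈ 672.0 - 193.99*I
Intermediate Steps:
l = -2
(77 + 35)*(sqrt(-1 + l)*(-1) + 6) = (77 + 35)*(sqrt(-1 - 2)*(-1) + 6) = 112*(sqrt(-3)*(-1) + 6) = 112*((I*sqrt(3))*(-1) + 6) = 112*(-I*sqrt(3) + 6) = 112*(6 - I*sqrt(3)) = 672 - 112*I*sqrt(3)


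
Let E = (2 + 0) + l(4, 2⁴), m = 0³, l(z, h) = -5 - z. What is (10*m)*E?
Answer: 0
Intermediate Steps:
m = 0
E = -7 (E = (2 + 0) + (-5 - 1*4) = 2 + (-5 - 4) = 2 - 9 = -7)
(10*m)*E = (10*0)*(-7) = 0*(-7) = 0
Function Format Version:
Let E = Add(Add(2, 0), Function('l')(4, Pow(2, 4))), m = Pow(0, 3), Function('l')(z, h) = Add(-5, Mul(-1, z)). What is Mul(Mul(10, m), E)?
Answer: 0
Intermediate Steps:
m = 0
E = -7 (E = Add(Add(2, 0), Add(-5, Mul(-1, 4))) = Add(2, Add(-5, -4)) = Add(2, -9) = -7)
Mul(Mul(10, m), E) = Mul(Mul(10, 0), -7) = Mul(0, -7) = 0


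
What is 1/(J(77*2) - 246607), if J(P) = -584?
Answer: -1/247191 ≈ -4.0455e-6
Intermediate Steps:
1/(J(77*2) - 246607) = 1/(-584 - 246607) = 1/(-247191) = -1/247191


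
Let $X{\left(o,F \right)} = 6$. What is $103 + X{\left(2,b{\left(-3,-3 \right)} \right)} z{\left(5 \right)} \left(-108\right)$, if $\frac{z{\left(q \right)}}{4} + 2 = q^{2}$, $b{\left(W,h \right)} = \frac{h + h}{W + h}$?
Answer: $-59513$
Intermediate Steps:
$b{\left(W,h \right)} = \frac{2 h}{W + h}$
$z{\left(q \right)} = -8 + 4 q^{2}$
$103 + X{\left(2,b{\left(-3,-3 \right)} \right)} z{\left(5 \right)} \left(-108\right) = 103 + 6 \left(-8 + 4 \cdot 5^{2}\right) \left(-108\right) = 103 + 6 \left(-8 + 4 \cdot 25\right) \left(-108\right) = 103 + 6 \left(-8 + 100\right) \left(-108\right) = 103 + 6 \cdot 92 \left(-108\right) = 103 + 552 \left(-108\right) = 103 - 59616 = -59513$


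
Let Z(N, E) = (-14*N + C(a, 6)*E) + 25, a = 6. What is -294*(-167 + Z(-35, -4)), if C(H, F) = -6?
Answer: -109368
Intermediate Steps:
Z(N, E) = 25 - 14*N - 6*E (Z(N, E) = (-14*N - 6*E) + 25 = 25 - 14*N - 6*E)
-294*(-167 + Z(-35, -4)) = -294*(-167 + (25 - 14*(-35) - 6*(-4))) = -294*(-167 + (25 + 490 + 24)) = -294*(-167 + 539) = -294*372 = -109368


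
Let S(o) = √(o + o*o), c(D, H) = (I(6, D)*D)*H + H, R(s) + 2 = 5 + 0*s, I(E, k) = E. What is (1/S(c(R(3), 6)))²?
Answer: 1/13110 ≈ 7.6278e-5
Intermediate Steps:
R(s) = 3 (R(s) = -2 + (5 + 0*s) = -2 + (5 + 0) = -2 + 5 = 3)
c(D, H) = H + 6*D*H (c(D, H) = (6*D)*H + H = 6*D*H + H = H + 6*D*H)
S(o) = √(o + o²)
(1/S(c(R(3), 6)))² = (1/(√((6*(1 + 6*3))*(1 + 6*(1 + 6*3)))))² = (1/(√((6*(1 + 18))*(1 + 6*(1 + 18)))))² = (1/(√((6*19)*(1 + 6*19))))² = (1/(√(114*(1 + 114))))² = (1/(√(114*115)))² = (1/(√13110))² = (√13110/13110)² = 1/13110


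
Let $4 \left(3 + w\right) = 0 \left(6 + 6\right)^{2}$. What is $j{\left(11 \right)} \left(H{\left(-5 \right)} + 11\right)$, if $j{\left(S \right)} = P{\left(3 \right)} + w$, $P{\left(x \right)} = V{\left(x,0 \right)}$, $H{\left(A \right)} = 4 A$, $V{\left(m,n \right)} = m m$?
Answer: $-54$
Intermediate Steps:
$V{\left(m,n \right)} = m^{2}$
$w = -3$ ($w = -3 + \frac{0 \left(6 + 6\right)^{2}}{4} = -3 + \frac{0 \cdot 12^{2}}{4} = -3 + \frac{0 \cdot 144}{4} = -3 + \frac{1}{4} \cdot 0 = -3 + 0 = -3$)
$P{\left(x \right)} = x^{2}$
$j{\left(S \right)} = 6$ ($j{\left(S \right)} = 3^{2} - 3 = 9 - 3 = 6$)
$j{\left(11 \right)} \left(H{\left(-5 \right)} + 11\right) = 6 \left(4 \left(-5\right) + 11\right) = 6 \left(-20 + 11\right) = 6 \left(-9\right) = -54$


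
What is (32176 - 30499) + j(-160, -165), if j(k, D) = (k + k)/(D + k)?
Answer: 109069/65 ≈ 1678.0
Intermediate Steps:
j(k, D) = 2*k/(D + k) (j(k, D) = (2*k)/(D + k) = 2*k/(D + k))
(32176 - 30499) + j(-160, -165) = (32176 - 30499) + 2*(-160)/(-165 - 160) = 1677 + 2*(-160)/(-325) = 1677 + 2*(-160)*(-1/325) = 1677 + 64/65 = 109069/65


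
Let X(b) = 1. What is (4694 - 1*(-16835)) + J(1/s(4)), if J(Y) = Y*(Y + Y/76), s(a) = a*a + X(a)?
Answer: 472863033/21964 ≈ 21529.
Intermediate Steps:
s(a) = 1 + a² (s(a) = a*a + 1 = a² + 1 = 1 + a²)
J(Y) = 77*Y²/76 (J(Y) = Y*(Y + Y*(1/76)) = Y*(Y + Y/76) = Y*(77*Y/76) = 77*Y²/76)
(4694 - 1*(-16835)) + J(1/s(4)) = (4694 - 1*(-16835)) + 77*(1/(1 + 4²))²/76 = (4694 + 16835) + 77*(1/(1 + 16))²/76 = 21529 + 77*(1/17)²/76 = 21529 + (77/76)*(1/289) = 21529 + 77/21964 = 472863033/21964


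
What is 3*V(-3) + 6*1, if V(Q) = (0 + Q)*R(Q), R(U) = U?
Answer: 33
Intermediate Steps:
V(Q) = Q**2 (V(Q) = (0 + Q)*Q = Q*Q = Q**2)
3*V(-3) + 6*1 = 3*(-3)**2 + 6*1 = 3*9 + 6 = 27 + 6 = 33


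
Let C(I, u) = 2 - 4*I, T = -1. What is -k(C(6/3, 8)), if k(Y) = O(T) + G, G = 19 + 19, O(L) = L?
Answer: -37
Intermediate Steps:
G = 38
k(Y) = 37 (k(Y) = -1 + 38 = 37)
-k(C(6/3, 8)) = -1*37 = -37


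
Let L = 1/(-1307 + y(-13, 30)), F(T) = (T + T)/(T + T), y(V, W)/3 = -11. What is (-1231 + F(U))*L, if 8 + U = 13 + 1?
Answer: 123/134 ≈ 0.91791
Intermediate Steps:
U = 6 (U = -8 + (13 + 1) = -8 + 14 = 6)
y(V, W) = -33 (y(V, W) = 3*(-11) = -33)
F(T) = 1 (F(T) = (2*T)/((2*T)) = (2*T)*(1/(2*T)) = 1)
L = -1/1340 (L = 1/(-1307 - 33) = 1/(-1340) = -1/1340 ≈ -0.00074627)
(-1231 + F(U))*L = (-1231 + 1)*(-1/1340) = -1230*(-1/1340) = 123/134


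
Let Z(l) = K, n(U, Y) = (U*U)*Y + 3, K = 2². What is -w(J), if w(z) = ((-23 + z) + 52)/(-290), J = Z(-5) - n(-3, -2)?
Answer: 24/145 ≈ 0.16552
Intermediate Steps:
K = 4
n(U, Y) = 3 + Y*U² (n(U, Y) = U²*Y + 3 = Y*U² + 3 = 3 + Y*U²)
Z(l) = 4
J = 19 (J = 4 - (3 - 2*(-3)²) = 4 - (3 - 2*9) = 4 - (3 - 18) = 4 - 1*(-15) = 4 + 15 = 19)
w(z) = -⅒ - z/290 (w(z) = (29 + z)*(-1/290) = -⅒ - z/290)
-w(J) = -(-⅒ - 1/290*19) = -(-⅒ - 19/290) = -1*(-24/145) = 24/145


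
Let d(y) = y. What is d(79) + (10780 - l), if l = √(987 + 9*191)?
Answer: 10859 - √2706 ≈ 10807.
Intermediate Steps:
l = √2706 (l = √(987 + 1719) = √2706 ≈ 52.019)
d(79) + (10780 - l) = 79 + (10780 - √2706) = 10859 - √2706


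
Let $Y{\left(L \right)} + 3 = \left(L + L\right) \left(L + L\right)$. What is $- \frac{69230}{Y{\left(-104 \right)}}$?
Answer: $- \frac{69230}{43261} \approx -1.6003$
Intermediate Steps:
$Y{\left(L \right)} = -3 + 4 L^{2}$ ($Y{\left(L \right)} = -3 + \left(L + L\right) \left(L + L\right) = -3 + 2 L 2 L = -3 + 4 L^{2}$)
$- \frac{69230}{Y{\left(-104 \right)}} = - \frac{69230}{-3 + 4 \left(-104\right)^{2}} = - \frac{69230}{-3 + 4 \cdot 10816} = - \frac{69230}{-3 + 43264} = - \frac{69230}{43261}$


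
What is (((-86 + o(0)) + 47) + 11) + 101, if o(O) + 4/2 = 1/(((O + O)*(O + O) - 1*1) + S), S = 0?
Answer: 70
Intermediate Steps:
o(O) = -2 + 1/(-1 + 4*O²) (o(O) = -2 + 1/(((O + O)*(O + O) - 1*1) + 0) = -2 + 1/(((2*O)*(2*O) - 1) + 0) = -2 + 1/((4*O² - 1) + 0) = -2 + 1/((-1 + 4*O²) + 0) = -2 + 1/(-1 + 4*O²))
(((-86 + o(0)) + 47) + 11) + 101 = (((-86 + (3 - 8*0²)/(-1 + 4*0²)) + 47) + 11) + 101 = (((-86 + (3 - 8*0)/(-1 + 4*0)) + 47) + 11) + 101 = (((-86 + (3 + 0)/(-1 + 0)) + 47) + 11) + 101 = (((-86 + 3/(-1)) + 47) + 11) + 101 = (((-86 - 1*3) + 47) + 11) + 101 = (((-86 - 3) + 47) + 11) + 101 = ((-89 + 47) + 11) + 101 = (-42 + 11) + 101 = -31 + 101 = 70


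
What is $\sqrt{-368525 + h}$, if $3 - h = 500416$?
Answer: $i \sqrt{868938} \approx 932.17 i$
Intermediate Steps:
$h = -500413$ ($h = 3 - 500416 = -500413$)
$\sqrt{-368525 + h} = \sqrt{-368525 - 500413} = \sqrt{-868938} = i \sqrt{868938}$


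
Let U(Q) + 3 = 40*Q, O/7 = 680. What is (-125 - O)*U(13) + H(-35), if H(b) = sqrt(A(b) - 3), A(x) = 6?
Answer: -2525545 + sqrt(3) ≈ -2.5255e+6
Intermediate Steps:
O = 4760 (O = 7*680 = 4760)
U(Q) = -3 + 40*Q
H(b) = sqrt(3) (H(b) = sqrt(6 - 3) = sqrt(3))
(-125 - O)*U(13) + H(-35) = (-125 - 1*4760)*(-3 + 40*13) + sqrt(3) = (-125 - 4760)*(-3 + 520) + sqrt(3) = -4885*517 + sqrt(3) = -2525545 + sqrt(3)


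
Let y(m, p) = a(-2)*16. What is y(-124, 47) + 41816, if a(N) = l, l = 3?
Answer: 41864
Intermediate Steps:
a(N) = 3
y(m, p) = 48 (y(m, p) = 3*16 = 48)
y(-124, 47) + 41816 = 48 + 41816 = 41864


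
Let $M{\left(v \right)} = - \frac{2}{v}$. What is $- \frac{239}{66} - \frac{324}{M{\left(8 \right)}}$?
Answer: $\frac{85297}{66} \approx 1292.4$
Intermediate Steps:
$- \frac{239}{66} - \frac{324}{M{\left(8 \right)}} = - \frac{239}{66} - \frac{324}{\left(-2\right) \frac{1}{8}} = \left(-239\right) \frac{1}{66} - \frac{324}{\left(-2\right) \frac{1}{8}} = - \frac{239}{66} - \frac{324}{- \frac{1}{4}} = - \frac{239}{66} - -1296 = - \frac{239}{66} + 1296 = \frac{85297}{66}$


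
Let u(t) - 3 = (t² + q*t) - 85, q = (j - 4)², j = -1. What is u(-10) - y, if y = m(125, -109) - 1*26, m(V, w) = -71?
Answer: -135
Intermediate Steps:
q = 25 (q = (-1 - 4)² = (-5)² = 25)
u(t) = -82 + t² + 25*t (u(t) = 3 + ((t² + 25*t) - 85) = 3 + (-85 + t² + 25*t) = -82 + t² + 25*t)
y = -97 (y = -71 - 1*26 = -71 - 26 = -97)
u(-10) - y = (-82 + (-10)² + 25*(-10)) - 1*(-97) = (-82 + 100 - 250) + 97 = -232 + 97 = -135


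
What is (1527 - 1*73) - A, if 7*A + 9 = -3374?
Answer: 13561/7 ≈ 1937.3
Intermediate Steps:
A = -3383/7 (A = -9/7 + (⅐)*(-3374) = -9/7 - 482 = -3383/7 ≈ -483.29)
(1527 - 1*73) - A = (1527 - 1*73) - 1*(-3383/7) = (1527 - 73) + 3383/7 = 1454 + 3383/7 = 13561/7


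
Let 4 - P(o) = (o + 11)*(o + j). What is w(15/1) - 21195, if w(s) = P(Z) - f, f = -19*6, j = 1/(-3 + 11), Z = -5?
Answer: -84191/4 ≈ -21048.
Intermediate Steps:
j = 1/8 ≈ 0.12500
P(o) = 4 - (11 + o)*(1/8 + o) (P(o) = 4 - (o + 11)*(o + 1/8) = 4 - (11 + o)*(1/8 + o))
f = -114
w(s) = 589/4 (w(s) = (21/8 - 1*(-5)**2 - 89/8*(-5)) - 1*(-114) = (21/8 - 1*25 + 445/8) + 114 = (21/8 - 25 + 445/8) + 114 = 133/4 + 114 = 589/4)
w(15/1) - 21195 = 589/4 - 21195 = -84191/4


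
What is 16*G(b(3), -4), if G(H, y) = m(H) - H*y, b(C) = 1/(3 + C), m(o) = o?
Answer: 40/3 ≈ 13.333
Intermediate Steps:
G(H, y) = H - H*y
16*G(b(3), -4) = 16*((1 - 1*(-4))/(3 + 3)) = 16*((1 + 4)/6) = 16*((1/6)*5) = 16*(5/6) = 40/3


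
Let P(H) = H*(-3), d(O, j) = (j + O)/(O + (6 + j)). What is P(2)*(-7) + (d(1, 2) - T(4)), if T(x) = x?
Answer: 115/3 ≈ 38.333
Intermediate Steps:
d(O, j) = (O + j)/(6 + O + j)
P(H) = -3*H
P(2)*(-7) + (d(1, 2) - T(4)) = -3*2*(-7) + ((1 + 2)/(6 + 1 + 2) - 1*4) = -6*(-7) + (3/9 - 4) = 42 + ((⅑)*3 - 4) = 42 + (⅓ - 4) = 42 - 11/3 = 115/3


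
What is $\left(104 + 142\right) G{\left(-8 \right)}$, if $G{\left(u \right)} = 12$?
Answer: $2952$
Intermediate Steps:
$\left(104 + 142\right) G{\left(-8 \right)} = \left(104 + 142\right) 12 = 246 \cdot 12 = 2952$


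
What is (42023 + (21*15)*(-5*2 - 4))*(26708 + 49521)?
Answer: 2867201377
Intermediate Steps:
(42023 + (21*15)*(-5*2 - 4))*(26708 + 49521) = (42023 + 315*(-10 - 4))*76229 = (42023 + 315*(-14))*76229 = (42023 - 4410)*76229 = 37613*76229 = 2867201377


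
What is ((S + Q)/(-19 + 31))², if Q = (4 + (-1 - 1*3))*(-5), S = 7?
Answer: 49/144 ≈ 0.34028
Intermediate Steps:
Q = 0 (Q = (4 + (-1 - 3))*(-5) = (4 - 4)*(-5) = 0*(-5) = 0)
((S + Q)/(-19 + 31))² = ((7 + 0)/(-19 + 31))² = (7/12)² = 49/144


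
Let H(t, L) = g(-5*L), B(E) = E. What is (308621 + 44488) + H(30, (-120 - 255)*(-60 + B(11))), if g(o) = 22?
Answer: 353131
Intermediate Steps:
H(t, L) = 22
(308621 + 44488) + H(30, (-120 - 255)*(-60 + B(11))) = (308621 + 44488) + 22 = 353109 + 22 = 353131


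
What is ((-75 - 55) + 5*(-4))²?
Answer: 22500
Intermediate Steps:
((-75 - 55) + 5*(-4))² = (-130 - 20)² = (-150)² = 22500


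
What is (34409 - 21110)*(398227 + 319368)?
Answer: 9543295905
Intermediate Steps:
(34409 - 21110)*(398227 + 319368) = 13299*717595 = 9543295905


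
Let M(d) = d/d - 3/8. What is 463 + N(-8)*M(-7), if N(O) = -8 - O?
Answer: 463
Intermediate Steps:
M(d) = 5/8 (M(d) = 1 - 3*⅛ = 1 - 3/8 = 5/8)
463 + N(-8)*M(-7) = 463 + (-8 - 1*(-8))*(5/8) = 463 + (-8 + 8)*(5/8) = 463 + 0*(5/8) = 463 + 0 = 463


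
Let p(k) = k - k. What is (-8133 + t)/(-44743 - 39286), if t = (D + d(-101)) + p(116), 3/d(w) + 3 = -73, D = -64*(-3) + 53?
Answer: 599491/6386204 ≈ 0.093873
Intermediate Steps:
D = 245 (D = 192 + 53 = 245)
p(k) = 0
d(w) = -3/76 (d(w) = 3/(-3 - 73) = 3/(-76) = 3*(-1/76) = -3/76)
t = 18617/76 (t = (245 - 3/76) + 0 = 18617/76 + 0 = 18617/76 ≈ 244.96)
(-8133 + t)/(-44743 - 39286) = (-8133 + 18617/76)/(-44743 - 39286) = -599491/76/(-84029) = -599491/76*(-1/84029) = 599491/6386204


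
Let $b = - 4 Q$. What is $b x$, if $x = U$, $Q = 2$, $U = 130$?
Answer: $-1040$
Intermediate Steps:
$x = 130$
$b = -8$ ($b = \left(-4\right) 2 = -8$)
$b x = \left(-8\right) 130 = -1040$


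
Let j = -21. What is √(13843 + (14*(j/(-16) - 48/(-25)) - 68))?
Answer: √5528102/20 ≈ 117.56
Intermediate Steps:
√(13843 + (14*(j/(-16) - 48/(-25)) - 68)) = √(13843 + (14*(-21/(-16) - 48/(-25)) - 68)) = √(13843 + (14*(-21*(-1/16) - 48*(-1/25)) - 68)) = √(13843 + (14*(21/16 + 48/25) - 68)) = √(13843 + (14*(1293/400) - 68)) = √(13843 + (9051/200 - 68)) = √(13843 - 4549/200) = √(2764051/200) = √5528102/20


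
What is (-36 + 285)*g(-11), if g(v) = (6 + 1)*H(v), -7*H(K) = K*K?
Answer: -30129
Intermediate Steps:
H(K) = -K²/7 (H(K) = -K*K/7 = -K²/7)
g(v) = -v² (g(v) = (6 + 1)*(-v²/7) = 7*(-v²/7) = -v²)
(-36 + 285)*g(-11) = (-36 + 285)*(-1*(-11)²) = 249*(-1*121) = 249*(-121) = -30129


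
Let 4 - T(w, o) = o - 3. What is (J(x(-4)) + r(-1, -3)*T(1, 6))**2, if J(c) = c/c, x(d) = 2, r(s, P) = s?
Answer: 0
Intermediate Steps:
T(w, o) = 7 - o (T(w, o) = 4 - (o - 3) = 4 - (-3 + o) = 4 + (3 - o) = 7 - o)
J(c) = 1
(J(x(-4)) + r(-1, -3)*T(1, 6))**2 = (1 - (7 - 1*6))**2 = (1 - (7 - 6))**2 = (1 - 1*1)**2 = (1 - 1)**2 = 0**2 = 0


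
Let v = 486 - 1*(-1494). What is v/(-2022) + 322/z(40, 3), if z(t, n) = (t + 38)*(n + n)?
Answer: -22963/78858 ≈ -0.29119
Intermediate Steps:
z(t, n) = 2*n*(38 + t) (z(t, n) = (38 + t)*(2*n) = 2*n*(38 + t))
v = 1980 (v = 486 + 1494 = 1980)
v/(-2022) + 322/z(40, 3) = 1980/(-2022) + 322/((2*3*(38 + 40))) = 1980*(-1/2022) + 322/((2*3*78)) = -330/337 + 322/468 = -330/337 + 322*(1/468) = -330/337 + 161/234 = -22963/78858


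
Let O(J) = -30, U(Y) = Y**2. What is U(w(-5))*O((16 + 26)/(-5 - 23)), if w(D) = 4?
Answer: -480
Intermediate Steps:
U(w(-5))*O((16 + 26)/(-5 - 23)) = 4**2*(-30) = 16*(-30) = -480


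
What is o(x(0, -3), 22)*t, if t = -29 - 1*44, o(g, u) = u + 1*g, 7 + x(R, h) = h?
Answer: -876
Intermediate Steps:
x(R, h) = -7 + h
o(g, u) = g + u (o(g, u) = u + g = g + u)
t = -73 (t = -29 - 44 = -73)
o(x(0, -3), 22)*t = ((-7 - 3) + 22)*(-73) = (-10 + 22)*(-73) = 12*(-73) = -876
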